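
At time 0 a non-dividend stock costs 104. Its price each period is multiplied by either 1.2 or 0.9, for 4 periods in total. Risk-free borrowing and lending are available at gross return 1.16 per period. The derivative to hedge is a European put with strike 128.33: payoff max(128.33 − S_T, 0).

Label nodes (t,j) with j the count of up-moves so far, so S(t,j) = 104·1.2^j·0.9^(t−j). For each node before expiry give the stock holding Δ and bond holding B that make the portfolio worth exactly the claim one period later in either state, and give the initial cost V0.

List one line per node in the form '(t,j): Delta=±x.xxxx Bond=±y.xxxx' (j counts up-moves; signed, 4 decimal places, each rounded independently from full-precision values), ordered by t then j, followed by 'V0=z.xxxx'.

(0,0): Delta=-0.0732 Bond=8.1063
(1,0): Delta=-0.3358 Bond=33.9833
(1,1): Delta=-0.0429 Bond=5.6218
(2,0): Delta=-1.0000 Bond=95.3701
(2,1): Delta=-0.2592 Bond=30.8130
(2,2): Delta=-0.0180 Bond=2.7841
(3,0): Delta=-1.0000 Bond=110.6293
(3,1): Delta=-1.0000 Bond=110.6293
(3,2): Delta=-0.1737 Bond=24.2221
(3,3): Delta=0.0000 Bond=0.0000
V0=0.4908

The replicating-portfolio and risk-neutral prices coincide; use p* = (1.16−0.9)/(1.2−0.9) = 0.8667 for the latter.
Terminal values V(4,·): V(4,0)=60.0956, V(4,1)=37.3508, V(4,2)=7.0244, V(4,3)=0.0000, V(4,4)=0.0000
Node (3,0) S=75.8160: V=(p*·37.3508+(1−p*)·60.0956)/1.16=34.8133; Δ=(37.3508−60.0956)/(90.9792−68.2344)=-1.0000; B=V−Δ·S=110.6293
Node (3,1) S=101.0880: V=(p*·7.0244+(1−p*)·37.3508)/1.16=9.5413; Δ=(7.0244−37.3508)/(121.3056−90.9792)=-1.0000; B=V−Δ·S=110.6293
Node (3,2) S=134.7840: V=(p*·0.0000+(1−p*)·7.0244)/1.16=0.8074; Δ=(0.0000−7.0244)/(161.7408−121.3056)=-0.1737; B=V−Δ·S=24.2221
Node (3,3) S=179.7120: V=(p*·0.0000+(1−p*)·0.0000)/1.16=0.0000; Δ=(0.0000−0.0000)/(215.6544−161.7408)=0.0000; B=V−Δ·S=0.0000
Node (2,0) S=84.2400: V=(p*·9.5413+(1−p*)·34.8133)/1.16=11.1301; Δ=(9.5413−34.8133)/(101.0880−75.8160)=-1.0000; B=V−Δ·S=95.3701
Node (2,1) S=112.3200: V=(p*·0.8074+(1−p*)·9.5413)/1.16=1.6999; Δ=(0.8074−9.5413)/(134.7840−101.0880)=-0.2592; B=V−Δ·S=30.8130
Node (2,2) S=149.7600: V=(p*·0.0000+(1−p*)·0.8074)/1.16=0.0928; Δ=(0.0000−0.8074)/(179.7120−134.7840)=-0.0180; B=V−Δ·S=2.7841
Node (1,0) S=93.6000: V=(p*·1.6999+(1−p*)·11.1301)/1.16=2.5494; Δ=(1.6999−11.1301)/(112.3200−84.2400)=-0.3358; B=V−Δ·S=33.9833
Node (1,1) S=124.8000: V=(p*·0.0928+(1−p*)·1.6999)/1.16=0.2647; Δ=(0.0928−1.6999)/(149.7600−112.3200)=-0.0429; B=V−Δ·S=5.6218
Node (0,0) S=104.0000: V=(p*·0.2647+(1−p*)·2.5494)/1.16=0.4908; Δ=(0.2647−2.5494)/(124.8000−93.6000)=-0.0732; B=V−Δ·S=8.1063
Check: Δ(0,0)·S0 + B(0,0) = 0.4908 = V0.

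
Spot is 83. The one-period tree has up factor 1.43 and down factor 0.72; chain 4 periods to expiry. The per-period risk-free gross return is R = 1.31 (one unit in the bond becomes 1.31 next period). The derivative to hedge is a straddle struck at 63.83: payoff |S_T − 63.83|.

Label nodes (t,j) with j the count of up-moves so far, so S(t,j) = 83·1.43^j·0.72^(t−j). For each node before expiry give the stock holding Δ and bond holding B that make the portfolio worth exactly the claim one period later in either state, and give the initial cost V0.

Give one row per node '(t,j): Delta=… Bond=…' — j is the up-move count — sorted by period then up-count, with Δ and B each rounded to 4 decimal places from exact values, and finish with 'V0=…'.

(0,0): Delta=0.9774 Bond=-19.5625
(1,0): Delta=0.8321 Bond=-16.9415
(1,1): Delta=0.9923 Bond=-27.3934
(2,0): Delta=0.0032 Bond=13.4709
(2,1): Delta=0.9169 Bond=-29.4471
(2,2): Delta=1.0000 Bond=-37.1948
(3,0): Delta=-1.0000 Bond=48.7252
(3,1): Delta=0.1059 Bond=11.3259
(3,2): Delta=1.0000 Bond=-48.7252
(3,3): Delta=1.0000 Bond=-48.7252
V0=61.5618

Since d<R<u, set p* = (R−d)/(u−d) = 0.8310; price each node as the discounted p*-expectation of its children.
At expiry t=4: V(4,0)=41.5247, V(4,1)=19.5292, V(4,2)=24.1563, V(4,3)=110.9206, V(4,4)=283.2441
  t=3,j=0: stock 30.9796 → up 44.3008 (V=19.5292), down 22.3053 (V=41.5247). Price 17.7456; hedge Δ=-1.0000, bond B=48.7252.
  t=3,j=1: stock 61.5289 → up 87.9863 (V=24.1563), down 44.3008 (V=19.5292). Price 17.8430; hedge Δ=0.1059, bond B=11.3259.
  t=3,j=2: stock 122.2032 → up 174.7506 (V=110.9206), down 87.9863 (V=24.1563). Price 73.4780; hedge Δ=1.0000, bond B=-48.7252.
  t=3,j=3: stock 242.7092 → up 347.0741 (V=283.2441), down 174.7506 (V=110.9206). Price 193.9840; hedge Δ=1.0000, bond B=-48.7252.
  t=2,j=0: stock 43.0272 → up 61.5289 (V=17.8430), down 30.9796 (V=17.7456). Price 13.6080; hedge Δ=0.0032, bond B=13.4709.
  t=2,j=1: stock 85.4568 → up 122.2032 (V=73.4780), down 61.5289 (V=17.8430). Price 48.9122; hedge Δ=0.9169, bond B=-29.4471.
  t=2,j=2: stock 169.7267 → up 242.7092 (V=193.9840), down 122.2032 (V=73.4780). Price 132.5319; hedge Δ=1.0000, bond B=-37.1948.
  t=1,j=0: stock 59.7600 → up 85.4568 (V=48.9122), down 43.0272 (V=13.6080). Price 32.7826; hedge Δ=0.8321, bond B=-16.9415.
  t=1,j=1: stock 118.6900 → up 169.7267 (V=132.5319), down 85.4568 (V=48.9122). Price 90.3809; hedge Δ=0.9923, bond B=-27.3934.
  t=0,j=0: stock 83.0000 → up 118.6900 (V=90.3809), down 59.7600 (V=32.7826). Price 61.5618; hedge Δ=0.9774, bond B=-19.5625.
Self-financing check: at every node Δ·S+B equals the discounted successor values.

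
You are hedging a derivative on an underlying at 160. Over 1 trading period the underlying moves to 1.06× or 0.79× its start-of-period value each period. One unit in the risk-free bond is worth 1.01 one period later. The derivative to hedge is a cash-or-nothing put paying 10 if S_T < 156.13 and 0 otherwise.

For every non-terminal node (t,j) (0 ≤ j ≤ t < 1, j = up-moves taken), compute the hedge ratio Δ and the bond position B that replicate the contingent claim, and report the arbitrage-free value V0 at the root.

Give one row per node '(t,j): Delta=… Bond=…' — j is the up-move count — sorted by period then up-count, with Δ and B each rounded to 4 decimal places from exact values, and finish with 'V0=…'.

Risk-neutral probability p* = (R−d)/(u−d) = (1.01−0.79)/(1.06−0.79) = 0.8148.
Terminal payoffs: V(1,0)=10.0000, V(1,1)=0.0000
(0,0): S=160.0000. Δ = (V_up−V_dn)/(S_up−S_dn) = (0.0000−10.0000)/(169.6000−126.4000) = -0.2315. V = [p*·0.0000 + (1−p*)·10.0000]/1.01 = 1.8335. B = V − Δ·S = 38.8706.
The time-0 hedge costs 1.8335, which is the no-arbitrage price.

(0,0): Delta=-0.2315 Bond=38.8706
V0=1.8335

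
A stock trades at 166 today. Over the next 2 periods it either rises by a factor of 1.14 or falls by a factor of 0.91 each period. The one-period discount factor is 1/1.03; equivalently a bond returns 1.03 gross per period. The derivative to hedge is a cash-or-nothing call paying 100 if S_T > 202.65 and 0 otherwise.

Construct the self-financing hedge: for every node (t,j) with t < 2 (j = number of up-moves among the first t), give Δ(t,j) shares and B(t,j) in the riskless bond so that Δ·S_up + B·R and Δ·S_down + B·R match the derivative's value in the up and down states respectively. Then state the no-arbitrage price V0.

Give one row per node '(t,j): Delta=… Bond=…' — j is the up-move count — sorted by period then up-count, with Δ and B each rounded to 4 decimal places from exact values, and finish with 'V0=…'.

(0,0): Delta=1.3267 Bond=-194.5775
(1,0): Delta=0.0000 Bond=0.0000
(1,1): Delta=2.2975 Bond=-384.1283
V0=25.6586

Under the risk-neutral measure, an up-move has probability p* = (R−d)/(u−d) = 0.5217 and values discount at R = 1.03.
Payoff layer (t=2): V(2,0)=0.0000, V(2,1)=0.0000, V(2,2)=100.0000
(1,0): S=151.0600. Δ = (V_up−V_dn)/(S_up−S_dn) = (0.0000−0.0000)/(172.2084−137.4646) = 0.0000. V = [p*·0.0000 + (1−p*)·0.0000]/1.03 = 0.0000. B = V − Δ·S = 0.0000.
(1,1): S=189.2400. Δ = (V_up−V_dn)/(S_up−S_dn) = (100.0000−0.0000)/(215.7336−172.2084) = 2.2975. V = [p*·100.0000 + (1−p*)·0.0000]/1.03 = 50.6543. B = V − Δ·S = -384.1283.
(0,0): S=166.0000. Δ = (V_up−V_dn)/(S_up−S_dn) = (50.6543−0.0000)/(189.2400−151.0600) = 1.3267. V = [p*·50.6543 + (1−p*)·0.0000]/1.03 = 25.6586. B = V − Δ·S = -194.5775.
Self-financing check: at every node Δ·S+B equals the discounted successor values.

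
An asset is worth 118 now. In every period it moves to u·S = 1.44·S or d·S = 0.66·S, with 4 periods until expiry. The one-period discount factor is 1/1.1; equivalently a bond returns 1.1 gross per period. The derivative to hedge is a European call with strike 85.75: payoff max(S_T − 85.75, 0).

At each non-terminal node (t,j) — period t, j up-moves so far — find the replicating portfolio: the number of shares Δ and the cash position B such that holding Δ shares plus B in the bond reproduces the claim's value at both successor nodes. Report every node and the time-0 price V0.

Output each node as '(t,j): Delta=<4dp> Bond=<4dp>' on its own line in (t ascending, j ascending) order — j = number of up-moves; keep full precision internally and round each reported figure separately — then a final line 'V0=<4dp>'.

(0,0): Delta=0.8853 Bond=-38.7567
(1,0): Delta=0.6847 Bond=-27.0146
(1,1): Delta=0.9563 Bond=-54.7007
(2,0): Delta=0.2665 Bond=-8.2188
(2,1): Delta=0.8328 Bond=-46.3276
(2,2): Delta=1.0000 Bond=-70.8678
(3,0): Delta=0.0000 Bond=0.0000
(3,1): Delta=0.3609 Bond=-16.0267
(3,2): Delta=1.0000 Bond=-77.9545
(3,3): Delta=1.0000 Bond=-77.9545
V0=65.7038

Under the risk-neutral measure, an up-move has probability p* = (R−d)/(u−d) = 0.5641 and values discount at R = 1.1.
At expiry t=4: V(4,0)=0.0000, V(4,1)=0.0000, V(4,2)=20.8347, V(4,3)=146.7984, V(4,4)=421.6284
Node (3,0) S=33.9245: V=(p*·0.0000+(1−p*)·0.0000)/1.1=0.0000; Δ=(0.0000−0.0000)/(48.8513−22.3902)=0.0000; B=V−Δ·S=0.0000
Node (3,1) S=74.0172: V=(p*·20.8347+(1−p*)·0.0000)/1.1=10.6845; Δ=(20.8347−0.0000)/(106.5847−48.8513)=0.3609; B=V−Δ·S=-16.0267
Node (3,2) S=161.4920: V=(p*·146.7984+(1−p*)·20.8347)/1.1=83.5374; Δ=(146.7984−20.8347)/(232.5484−106.5847)=1.0000; B=V−Δ·S=-77.9545
Node (3,3) S=352.3461: V=(p*·421.6284+(1−p*)·146.7984)/1.1=274.3916; Δ=(421.6284−146.7984)/(507.3784−232.5484)=1.0000; B=V−Δ·S=-77.9545
Node (2,0) S=51.4008: V=(p*·10.6845+(1−p*)·0.0000)/1.1=5.4792; Δ=(10.6845−0.0000)/(74.0172−33.9245)=0.2665; B=V−Δ·S=-8.2188
Node (2,1) S=112.1472: V=(p*·83.5374+(1−p*)·10.6845)/1.1=47.0736; Δ=(83.5374−10.6845)/(161.4920−74.0172)=0.8328; B=V−Δ·S=-46.3276
Node (2,2) S=244.6848: V=(p*·274.3916+(1−p*)·83.5374)/1.1=173.8170; Δ=(274.3916−83.5374)/(352.3461−161.4920)=1.0000; B=V−Δ·S=-70.8678
Node (1,0) S=77.8800: V=(p*·47.0736+(1−p*)·5.4792)/1.1=26.3116; Δ=(47.0736−5.4792)/(112.1472−51.4008)=0.6847; B=V−Δ·S=-27.0146
Node (1,1) S=169.9200: V=(p*·173.8170+(1−p*)·47.0736)/1.1=107.7908; Δ=(173.8170−47.0736)/(244.6848−112.1472)=0.9563; B=V−Δ·S=-54.7007
Node (0,0) S=118.0000: V=(p*·107.7908+(1−p*)·26.3116)/1.1=65.7038; Δ=(107.7908−26.3116)/(169.9200−77.8800)=0.8853; B=V−Δ·S=-38.7567
The time-0 hedge costs 65.7038, which is the no-arbitrage price.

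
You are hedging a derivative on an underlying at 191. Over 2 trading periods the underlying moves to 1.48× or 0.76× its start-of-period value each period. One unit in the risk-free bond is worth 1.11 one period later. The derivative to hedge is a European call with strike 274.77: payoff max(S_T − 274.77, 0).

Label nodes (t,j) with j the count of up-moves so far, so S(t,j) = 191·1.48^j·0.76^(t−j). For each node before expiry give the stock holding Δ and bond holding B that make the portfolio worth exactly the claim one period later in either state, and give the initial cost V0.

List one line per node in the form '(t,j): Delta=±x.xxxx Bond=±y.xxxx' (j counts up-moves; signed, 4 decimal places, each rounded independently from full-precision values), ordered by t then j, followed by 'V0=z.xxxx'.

(0,0): Delta=0.4573 Bond=-59.8018
(1,0): Delta=0.0000 Bond=0.0000
(1,1): Delta=0.7055 Bond=-136.5531
V0=27.5403

Since d<R<u, set p* = (R−d)/(u−d) = 0.4861; price each node as the discounted p*-expectation of its children.
Terminal values V(2,·): V(2,0)=0.0000, V(2,1)=0.0000, V(2,2)=143.5964
(1,0): S=145.1600. Δ = (V_up−V_dn)/(S_up−S_dn) = (0.0000−0.0000)/(214.8368−110.3216) = 0.0000. V = [p*·0.0000 + (1−p*)·0.0000]/1.11 = 0.0000. B = V − Δ·S = 0.0000.
(1,1): S=282.6800. Δ = (V_up−V_dn)/(S_up−S_dn) = (143.5964−0.0000)/(418.3664−214.8368) = 0.7055. V = [p*·143.5964 + (1−p*)·0.0000]/1.11 = 62.8863. B = V − Δ·S = -136.5531.
(0,0): S=191.0000. Δ = (V_up−V_dn)/(S_up−S_dn) = (62.8863−0.0000)/(282.6800−145.1600) = 0.4573. V = [p*·62.8863 + (1−p*)·0.0000]/1.11 = 27.5403. B = V − Δ·S = -59.8018.
Root portfolio cost Δ·191+B reproduces V0=27.5403.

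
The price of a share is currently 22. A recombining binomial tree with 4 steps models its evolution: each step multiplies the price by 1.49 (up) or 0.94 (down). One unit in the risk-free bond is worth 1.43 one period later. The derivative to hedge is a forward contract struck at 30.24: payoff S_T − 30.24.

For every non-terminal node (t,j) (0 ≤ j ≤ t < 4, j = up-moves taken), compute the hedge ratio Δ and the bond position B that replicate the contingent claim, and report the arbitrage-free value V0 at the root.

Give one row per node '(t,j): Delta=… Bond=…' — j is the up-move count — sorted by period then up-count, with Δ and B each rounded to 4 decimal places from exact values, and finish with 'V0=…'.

(0,0): Delta=1.0000 Bond=-7.2317
(1,0): Delta=1.0000 Bond=-10.3413
(1,1): Delta=1.0000 Bond=-10.3413
(2,0): Delta=1.0000 Bond=-14.7880
(2,1): Delta=1.0000 Bond=-14.7880
(2,2): Delta=1.0000 Bond=-14.7880
(3,0): Delta=1.0000 Bond=-21.1469
(3,1): Delta=1.0000 Bond=-21.1469
(3,2): Delta=1.0000 Bond=-21.1469
(3,3): Delta=1.0000 Bond=-21.1469
V0=14.7683

The replicating-portfolio and risk-neutral prices coincide; use p* = (1.43−0.94)/(1.49−0.94) = 0.8909 for the latter.
Terminal values V(4,·): V(4,0)=-13.0635, V(4,1)=-3.0135, V(4,2)=12.9170, V(4,3)=38.1684, V(4,4)=78.1946
  t=3,j=0: stock 18.2728 → up 27.2265 (V=-3.0135), down 17.1765 (V=-13.0635). Price -2.8740; hedge Δ=1.0000, bond B=-21.1469.
  t=3,j=1: stock 28.9644 → up 43.1570 (V=12.9170), down 27.2265 (V=-3.0135). Price 7.8176; hedge Δ=1.0000, bond B=-21.1469.
  t=3,j=2: stock 45.9117 → up 68.4084 (V=38.1684), down 43.1570 (V=12.9170). Price 24.7648; hedge Δ=1.0000, bond B=-21.1469.
  t=3,j=3: stock 72.7749 → up 108.4346 (V=78.1946), down 68.4084 (V=38.1684). Price 51.6280; hedge Δ=1.0000, bond B=-21.1469.
  t=2,j=0: stock 19.4392 → up 28.9644 (V=7.8176), down 18.2728 (V=-2.8740). Price 4.6512; hedge Δ=1.0000, bond B=-14.7880.
  t=2,j=1: stock 30.8132 → up 45.9117 (V=24.7648), down 28.9644 (V=7.8176). Price 16.0252; hedge Δ=1.0000, bond B=-14.7880.
  t=2,j=2: stock 48.8422 → up 72.7749 (V=51.6280), down 45.9117 (V=24.7648). Price 34.0542; hedge Δ=1.0000, bond B=-14.7880.
  t=1,j=0: stock 20.6800 → up 30.8132 (V=16.0252), down 19.4392 (V=4.6512). Price 10.3387; hedge Δ=1.0000, bond B=-10.3413.
  t=1,j=1: stock 32.7800 → up 48.8422 (V=34.0542), down 30.8132 (V=16.0252). Price 22.4387; hedge Δ=1.0000, bond B=-10.3413.
  t=0,j=0: stock 22.0000 → up 32.7800 (V=22.4387), down 20.6800 (V=10.3387). Price 14.7683; hedge Δ=1.0000, bond B=-7.2317.
Self-financing check: at every node Δ·S+B equals the discounted successor values.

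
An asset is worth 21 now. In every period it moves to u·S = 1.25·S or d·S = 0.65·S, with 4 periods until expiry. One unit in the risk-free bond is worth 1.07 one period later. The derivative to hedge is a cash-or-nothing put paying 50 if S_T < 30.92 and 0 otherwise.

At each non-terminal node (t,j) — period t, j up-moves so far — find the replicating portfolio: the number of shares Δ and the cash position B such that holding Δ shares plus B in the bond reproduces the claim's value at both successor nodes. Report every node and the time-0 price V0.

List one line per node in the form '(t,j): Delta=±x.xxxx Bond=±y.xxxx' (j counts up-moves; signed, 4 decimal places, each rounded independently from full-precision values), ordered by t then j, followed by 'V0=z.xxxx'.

(0,0): Delta=-1.1111 Bond=52.3187
(1,0): Delta=0.0000 Bond=40.8149
(1,1): Delta=-1.3587 Bond=62.4808
(2,0): Delta=0.0000 Bond=43.6719
(2,1): Delta=0.0000 Bond=43.6719
(2,2): Delta=-1.6615 Bond=76.7898
(3,0): Delta=0.0000 Bond=46.7290
(3,1): Delta=0.0000 Bond=46.7290
(3,2): Delta=0.0000 Bond=46.7290
(3,3): Delta=-2.0317 Bond=97.3520
V0=28.9862

Since d<R<u, set p* = (R−d)/(u−d) = 0.7000; price each node as the discounted p*-expectation of its children.
At expiry t=4: V(4,0)=50.0000, V(4,1)=50.0000, V(4,2)=50.0000, V(4,3)=50.0000, V(4,4)=0.0000
  t=3,j=0: stock 5.7671 → up 7.2089 (V=50.0000), down 3.7486 (V=50.0000). Price 46.7290; hedge Δ=0.0000, bond B=46.7290.
  t=3,j=1: stock 11.0906 → up 13.8633 (V=50.0000), down 7.2089 (V=50.0000). Price 46.7290; hedge Δ=0.0000, bond B=46.7290.
  t=3,j=2: stock 21.3281 → up 26.6602 (V=50.0000), down 13.8633 (V=50.0000). Price 46.7290; hedge Δ=0.0000, bond B=46.7290.
  t=3,j=3: stock 41.0156 → up 51.2695 (V=0.0000), down 26.6602 (V=50.0000). Price 14.0187; hedge Δ=-2.0317, bond B=97.3520.
  t=2,j=0: stock 8.8725 → up 11.0906 (V=46.7290), down 5.7671 (V=46.7290). Price 43.6719; hedge Δ=0.0000, bond B=43.6719.
  t=2,j=1: stock 17.0625 → up 21.3281 (V=46.7290), down 11.0906 (V=46.7290). Price 43.6719; hedge Δ=0.0000, bond B=43.6719.
  t=2,j=2: stock 32.8125 → up 41.0156 (V=14.0187), down 21.3281 (V=46.7290). Price 22.2727; hedge Δ=-1.6615, bond B=76.7898.
  t=1,j=0: stock 13.6500 → up 17.0625 (V=43.6719), down 8.8725 (V=43.6719). Price 40.8149; hedge Δ=0.0000, bond B=40.8149.
  t=1,j=1: stock 26.2500 → up 32.8125 (V=22.2727), down 17.0625 (V=43.6719). Price 26.8154; hedge Δ=-1.3587, bond B=62.4808.
  t=0,j=0: stock 21.0000 → up 26.2500 (V=26.8154), down 13.6500 (V=40.8149). Price 28.9862; hedge Δ=-1.1111, bond B=52.3187.
Self-financing check: at every node Δ·S+B equals the discounted successor values.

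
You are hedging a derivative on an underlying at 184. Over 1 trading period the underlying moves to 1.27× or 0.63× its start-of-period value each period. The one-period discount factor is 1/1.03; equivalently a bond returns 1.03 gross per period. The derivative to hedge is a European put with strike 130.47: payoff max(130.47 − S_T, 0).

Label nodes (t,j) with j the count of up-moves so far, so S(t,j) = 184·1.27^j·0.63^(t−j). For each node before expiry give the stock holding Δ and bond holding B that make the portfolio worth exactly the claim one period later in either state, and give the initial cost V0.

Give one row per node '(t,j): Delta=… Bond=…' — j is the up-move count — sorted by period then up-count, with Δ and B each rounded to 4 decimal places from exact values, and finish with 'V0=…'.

(0,0): Delta=-0.1236 Bond=28.0317
V0=5.2973

No-arbitrage ⇒ martingale measure with p* = (R−d)/(u−d) = 0.6250.
Terminal payoffs: V(1,0)=14.5500, V(1,1)=0.0000
Node (0,0) S=184.0000: V=(p*·0.0000+(1−p*)·14.5500)/1.03=5.2973; Δ=(0.0000−14.5500)/(233.6800−115.9200)=-0.1236; B=V−Δ·S=28.0317
Self-financing check: at every node Δ·S+B equals the discounted successor values.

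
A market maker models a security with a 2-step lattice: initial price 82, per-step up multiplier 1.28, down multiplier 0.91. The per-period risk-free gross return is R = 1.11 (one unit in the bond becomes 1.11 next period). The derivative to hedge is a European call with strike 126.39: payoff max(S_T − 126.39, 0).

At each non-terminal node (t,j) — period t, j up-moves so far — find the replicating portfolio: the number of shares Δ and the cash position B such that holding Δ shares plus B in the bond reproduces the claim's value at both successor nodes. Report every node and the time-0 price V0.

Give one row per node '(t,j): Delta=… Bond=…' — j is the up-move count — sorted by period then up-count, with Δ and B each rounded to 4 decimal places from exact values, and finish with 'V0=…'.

Since d<R<u, set p* = (R−d)/(u−d) = 0.5405; price each node as the discounted p*-expectation of its children.
Terminal values V(2,·): V(2,0)=0.0000, V(2,1)=0.0000, V(2,2)=7.9588
Node (1,0) S=74.6200: V=(p*·0.0000+(1−p*)·0.0000)/1.11=0.0000; Δ=(0.0000−0.0000)/(95.5136−67.9042)=0.0000; B=V−Δ·S=0.0000
Node (1,1) S=104.9600: V=(p*·7.9588+(1−p*)·0.0000)/1.11=3.8757; Δ=(7.9588−0.0000)/(134.3488−95.5136)=0.2049; B=V−Δ·S=-17.6345
Node (0,0) S=82.0000: V=(p*·3.8757+(1−p*)·0.0000)/1.11=1.8874; Δ=(3.8757−0.0000)/(104.9600−74.6200)=0.1277; B=V−Δ·S=-8.5876
Each (Δ,B) replicates both successor values, so the strategy is self-financing and V0 is arbitrage-free.

(0,0): Delta=0.1277 Bond=-8.5876
(1,0): Delta=0.0000 Bond=0.0000
(1,1): Delta=0.2049 Bond=-17.6345
V0=1.8874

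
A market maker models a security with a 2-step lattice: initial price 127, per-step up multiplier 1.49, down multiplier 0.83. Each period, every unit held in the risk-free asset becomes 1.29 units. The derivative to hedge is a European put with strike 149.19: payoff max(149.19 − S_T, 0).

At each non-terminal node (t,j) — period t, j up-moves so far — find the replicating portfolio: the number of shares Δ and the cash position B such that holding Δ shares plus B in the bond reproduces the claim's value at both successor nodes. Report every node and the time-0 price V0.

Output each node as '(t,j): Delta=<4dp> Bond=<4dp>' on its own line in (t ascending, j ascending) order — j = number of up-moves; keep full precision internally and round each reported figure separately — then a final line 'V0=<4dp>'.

(0,0): Delta=-0.1729 Bond=25.3648
(1,0): Delta=-0.8869 Bond=107.9781
(1,1): Delta=0.0000 Bond=0.0000
V0=3.4047

Risk-neutral probability p* = (R−d)/(u−d) = (1.29−0.83)/(1.49−0.83) = 0.6970.
At expiry t=2: V(2,0)=61.6997, V(2,1)=0.0000, V(2,2)=0.0000
Node (1,0) S=105.4100: V=(p*·0.0000+(1−p*)·61.6997)/1.29=14.4937; Δ=(0.0000−61.6997)/(157.0609−87.4903)=-0.8869; B=V−Δ·S=107.9781
Node (1,1) S=189.2300: V=(p*·0.0000+(1−p*)·0.0000)/1.29=0.0000; Δ=(0.0000−0.0000)/(281.9527−157.0609)=0.0000; B=V−Δ·S=0.0000
Node (0,0) S=127.0000: V=(p*·0.0000+(1−p*)·14.4937)/1.29=3.4047; Δ=(0.0000−14.4937)/(189.2300−105.4100)=-0.1729; B=V−Δ·S=25.3648
The time-0 hedge costs 3.4047, which is the no-arbitrage price.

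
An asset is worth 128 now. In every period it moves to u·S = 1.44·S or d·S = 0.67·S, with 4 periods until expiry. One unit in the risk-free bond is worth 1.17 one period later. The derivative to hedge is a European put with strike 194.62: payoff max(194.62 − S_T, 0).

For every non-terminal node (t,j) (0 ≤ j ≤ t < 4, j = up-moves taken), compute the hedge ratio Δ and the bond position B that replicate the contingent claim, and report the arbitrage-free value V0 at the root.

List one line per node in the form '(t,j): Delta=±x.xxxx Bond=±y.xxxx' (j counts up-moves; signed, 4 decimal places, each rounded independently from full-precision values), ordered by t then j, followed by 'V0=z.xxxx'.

(0,0): Delta=-0.3168 Bond=62.7639
(1,0): Delta=-0.7133 Bond=107.4363
(1,1): Delta=-0.2172 Bond=55.0724
(2,0): Delta=-1.0000 Bond=142.1725
(2,1): Delta=-0.6413 Bond=116.8055
(2,2): Delta=-0.1107 Bond=36.1545
(3,0): Delta=-1.0000 Bond=166.3419
(3,1): Delta=-1.0000 Bond=166.3419
(3,2): Delta=-0.5512 Bond=120.6355
(3,3): Delta=0.0000 Bond=0.0000
V0=22.2083

Since d<R<u, set p* = (R−d)/(u−d) = 0.6494; price each node as the discounted p*-expectation of its children.
Payoff layer (t=4): V(4,0)=168.8266, V(4,1)=139.1834, V(4,2)=75.4726, V(4,3)=0.0000, V(4,4)=0.0000
  t=3,j=0: stock 38.4977 → up 55.4366 (V=139.1834), down 25.7934 (V=168.8266). Price 127.8442; hedge Δ=-1.0000, bond B=166.3419.
  t=3,j=1: stock 82.7412 → up 119.1474 (V=75.4726), down 55.4366 (V=139.1834). Price 83.6006; hedge Δ=-1.0000, bond B=166.3419.
  t=3,j=2: stock 177.8319 → up 256.0780 (V=0.0000), down 119.1474 (V=75.4726). Price 22.6192; hedge Δ=-0.5512, bond B=120.6355.
  t=3,j=3: stock 382.2060 → up 550.3766 (V=0.0000), down 256.0780 (V=0.0000). Price 0.0000; hedge Δ=0.0000, bond B=0.0000.
  t=2,j=0: stock 57.4592 → up 82.7412 (V=83.6006), down 38.4977 (V=127.8442). Price 84.7133; hedge Δ=-1.0000, bond B=142.1725.
  t=2,j=1: stock 123.4944 → up 177.8319 (V=22.6192), down 82.7412 (V=83.6006). Price 37.6088; hedge Δ=-0.6413, bond B=116.8055.
  t=2,j=2: stock 265.4208 → up 382.2060 (V=0.0000), down 177.8319 (V=22.6192). Price 6.7790; hedge Δ=-0.1107, bond B=36.1545.
  t=1,j=0: stock 85.7600 → up 123.4944 (V=37.6088), down 57.4592 (V=84.7133). Price 46.2615; hedge Δ=-0.7133, bond B=107.4363.
  t=1,j=1: stock 184.3200 → up 265.4208 (V=6.7790), down 123.4944 (V=37.6088). Price 15.0337; hedge Δ=-0.2172, bond B=55.0724.
  t=0,j=0: stock 128.0000 → up 184.3200 (V=15.0337), down 85.7600 (V=46.2615). Price 22.2083; hedge Δ=-0.3168, bond B=62.7639.
Root portfolio cost Δ·128+B reproduces V0=22.2083.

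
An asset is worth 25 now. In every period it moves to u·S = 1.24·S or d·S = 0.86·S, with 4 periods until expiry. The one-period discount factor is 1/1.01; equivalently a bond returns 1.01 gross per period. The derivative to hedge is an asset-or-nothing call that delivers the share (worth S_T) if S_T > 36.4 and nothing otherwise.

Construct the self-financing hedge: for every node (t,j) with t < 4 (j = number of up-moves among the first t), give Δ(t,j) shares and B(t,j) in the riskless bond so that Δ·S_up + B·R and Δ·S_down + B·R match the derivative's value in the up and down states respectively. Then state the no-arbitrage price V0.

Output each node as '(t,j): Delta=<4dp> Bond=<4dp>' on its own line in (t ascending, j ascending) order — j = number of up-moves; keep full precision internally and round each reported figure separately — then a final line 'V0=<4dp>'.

(0,0): Delta=1.2988 Bond=-25.2240
(1,0): Delta=0.7664 Bond=-14.0304
(1,1): Delta=1.8649 Bond=-43.0265
(2,0): Delta=0.0000 Bond=0.0000
(2,1): Delta=1.5814 Bond=-35.8991
(2,2): Delta=2.1664 Bond=-55.0453
(3,0): Delta=0.0000 Bond=0.0000
(3,1): Delta=0.0000 Bond=0.0000
(3,2): Delta=3.2632 Bond=-91.8538
(3,3): Delta=1.0000 Bond=0.0000
V0=7.2451

Under the risk-neutral measure, an up-move has probability p* = (R−d)/(u−d) = 0.3947 and values discount at R = 1.01.
Payoff layer (t=4): V(4,0)=0.0000, V(4,1)=0.0000, V(4,2)=0.0000, V(4,3)=40.9924, V(4,4)=59.1053
(3,0): S=15.9014. Δ = (V_up−V_dn)/(S_up−S_dn) = (0.0000−0.0000)/(19.7177−13.6752) = 0.0000. V = [p*·0.0000 + (1−p*)·0.0000]/1.01 = 0.0000. B = V − Δ·S = 0.0000.
(3,1): S=22.9276. Δ = (V_up−V_dn)/(S_up−S_dn) = (0.0000−0.0000)/(28.4302−19.7177) = 0.0000. V = [p*·0.0000 + (1−p*)·0.0000]/1.01 = 0.0000. B = V − Δ·S = 0.0000.
(3,2): S=33.0584. Δ = (V_up−V_dn)/(S_up−S_dn) = (40.9924−0.0000)/(40.9924−28.4302) = 3.2632. V = [p*·40.9924 + (1−p*)·0.0000]/1.01 = 16.0210. B = V − Δ·S = -91.8538.
(3,3): S=47.6656. Δ = (V_up−V_dn)/(S_up−S_dn) = (59.1053−40.9924)/(59.1053−40.9924) = 1.0000. V = [p*·59.1053 + (1−p*)·40.9924]/1.01 = 47.6656. B = V − Δ·S = 0.0000.
(2,0): S=18.4900. Δ = (V_up−V_dn)/(S_up−S_dn) = (0.0000−0.0000)/(22.9276−15.9014) = 0.0000. V = [p*·0.0000 + (1−p*)·0.0000]/1.01 = 0.0000. B = V − Δ·S = 0.0000.
(2,1): S=26.6600. Δ = (V_up−V_dn)/(S_up−S_dn) = (16.0210−0.0000)/(33.0584−22.9276) = 1.5814. V = [p*·16.0210 + (1−p*)·0.0000]/1.01 = 6.2615. B = V − Δ·S = -35.8991.
(2,2): S=38.4400. Δ = (V_up−V_dn)/(S_up−S_dn) = (47.6656−16.0210)/(47.6656−33.0584) = 2.1664. V = [p*·47.6656 + (1−p*)·16.0210]/1.01 = 28.2300. B = V − Δ·S = -55.0453.
(1,0): S=21.5000. Δ = (V_up−V_dn)/(S_up−S_dn) = (6.2615−0.0000)/(26.6600−18.4900) = 0.7664. V = [p*·6.2615 + (1−p*)·0.0000]/1.01 = 2.4472. B = V − Δ·S = -14.0304.
(1,1): S=31.0000. Δ = (V_up−V_dn)/(S_up−S_dn) = (28.2300−6.2615)/(38.4400−26.6600) = 1.8649. V = [p*·28.2300 + (1−p*)·6.2615]/1.01 = 14.7854. B = V − Δ·S = -43.0265.
(0,0): S=25.0000. Δ = (V_up−V_dn)/(S_up−S_dn) = (14.7854−2.4472)/(31.0000−21.5000) = 1.2988. V = [p*·14.7854 + (1−p*)·2.4472]/1.01 = 7.2451. B = V − Δ·S = -25.2240.
Each (Δ,B) replicates both successor values, so the strategy is self-financing and V0 is arbitrage-free.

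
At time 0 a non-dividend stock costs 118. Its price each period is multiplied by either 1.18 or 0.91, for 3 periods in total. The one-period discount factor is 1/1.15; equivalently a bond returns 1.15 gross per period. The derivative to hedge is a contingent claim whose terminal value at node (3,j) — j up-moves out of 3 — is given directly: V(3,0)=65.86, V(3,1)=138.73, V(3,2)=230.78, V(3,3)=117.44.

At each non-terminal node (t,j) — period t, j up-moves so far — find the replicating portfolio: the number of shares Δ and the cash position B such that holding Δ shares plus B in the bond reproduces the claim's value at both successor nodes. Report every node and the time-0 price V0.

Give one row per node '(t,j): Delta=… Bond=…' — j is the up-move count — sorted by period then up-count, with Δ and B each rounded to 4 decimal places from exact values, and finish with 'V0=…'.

(0,0): Delta=-1.6725 Bond=294.6147
(1,0): Delta=2.6969 Bond=-130.3793
(1,1): Delta=-2.0937 Bond=397.4551
(2,0): Delta=2.7620 Bond=-156.2947
(2,1): Delta=2.6906 Bond=-149.1414
(2,2): Delta=-2.5549 Bond=532.8502
V0=97.2605

Since d<R<u, set p* = (R−d)/(u−d) = 0.8889; price each node as the discounted p*-expectation of its children.
Payoff layer (t=3): V(3,0)=65.8600, V(3,1)=138.7300, V(3,2)=230.7800, V(3,3)=117.4400
(2,0): S=97.7158. Δ = (V_up−V_dn)/(S_up−S_dn) = (138.7300−65.8600)/(115.3046−88.9214) = 2.7620. V = [p*·138.7300 + (1−p*)·65.8600]/1.15 = 113.5942. B = V − Δ·S = -156.2947.
(2,1): S=126.7084. Δ = (V_up−V_dn)/(S_up−S_dn) = (230.7800−138.7300)/(149.5159−115.3046) = 2.6906. V = [p*·230.7800 + (1−p*)·138.7300]/1.15 = 191.7845. B = V − Δ·S = -149.1414.
(2,2): S=164.3032. Δ = (V_up−V_dn)/(S_up−S_dn) = (117.4400−230.7800)/(193.8778−149.5159) = -2.5549. V = [p*·117.4400 + (1−p*)·230.7800]/1.15 = 113.0725. B = V − Δ·S = 532.8502.
(1,0): S=107.3800. Δ = (V_up−V_dn)/(S_up−S_dn) = (191.7845−113.5942)/(126.7084−97.7158) = 2.6969. V = [p*·191.7845 + (1−p*)·113.5942]/1.15 = 159.2145. B = V − Δ·S = -130.3793.
(1,1): S=139.2400. Δ = (V_up−V_dn)/(S_up−S_dn) = (113.0725−191.7845)/(164.3032−126.7084) = -2.0937. V = [p*·113.0725 + (1−p*)·191.7845]/1.15 = 105.9289. B = V − Δ·S = 397.4551.
(0,0): S=118.0000. Δ = (V_up−V_dn)/(S_up−S_dn) = (105.9289−159.2145)/(139.2400−107.3800) = -1.6725. V = [p*·105.9289 + (1−p*)·159.2145]/1.15 = 97.2605. B = V − Δ·S = 294.6147.
Check: Δ(0,0)·S0 + B(0,0) = 97.2605 = V0.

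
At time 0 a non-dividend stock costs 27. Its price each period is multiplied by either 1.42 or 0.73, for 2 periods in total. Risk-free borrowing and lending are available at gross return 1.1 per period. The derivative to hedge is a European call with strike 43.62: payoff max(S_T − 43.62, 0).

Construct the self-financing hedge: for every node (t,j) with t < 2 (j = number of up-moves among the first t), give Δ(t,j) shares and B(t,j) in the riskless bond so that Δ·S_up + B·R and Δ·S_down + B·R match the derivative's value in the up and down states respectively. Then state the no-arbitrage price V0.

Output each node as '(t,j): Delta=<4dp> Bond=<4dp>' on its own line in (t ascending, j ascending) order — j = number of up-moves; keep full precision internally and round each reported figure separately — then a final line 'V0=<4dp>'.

The replicating-portfolio and risk-neutral prices coincide; use p* = (1.1−0.73)/(1.42−0.73) = 0.5362 for the latter.
At expiry t=2: V(2,0)=0.0000, V(2,1)=0.0000, V(2,2)=10.8228
(1,0): S=19.7100. Δ = (V_up−V_dn)/(S_up−S_dn) = (0.0000−0.0000)/(27.9882−14.3883) = 0.0000. V = [p*·0.0000 + (1−p*)·0.0000]/1.1 = 0.0000. B = V − Δ·S = 0.0000.
(1,1): S=38.3400. Δ = (V_up−V_dn)/(S_up−S_dn) = (10.8228−0.0000)/(54.4428−27.9882) = 0.4091. V = [p*·10.8228 + (1−p*)·0.0000]/1.1 = 5.2759. B = V − Δ·S = -10.4093.
(0,0): S=27.0000. Δ = (V_up−V_dn)/(S_up−S_dn) = (5.2759−0.0000)/(38.3400−19.7100) = 0.2832. V = [p*·5.2759 + (1−p*)·0.0000]/1.1 = 2.5719. B = V − Δ·S = -5.0744.
Check: Δ(0,0)·S0 + B(0,0) = 2.5719 = V0.

(0,0): Delta=0.2832 Bond=-5.0744
(1,0): Delta=0.0000 Bond=0.0000
(1,1): Delta=0.4091 Bond=-10.4093
V0=2.5719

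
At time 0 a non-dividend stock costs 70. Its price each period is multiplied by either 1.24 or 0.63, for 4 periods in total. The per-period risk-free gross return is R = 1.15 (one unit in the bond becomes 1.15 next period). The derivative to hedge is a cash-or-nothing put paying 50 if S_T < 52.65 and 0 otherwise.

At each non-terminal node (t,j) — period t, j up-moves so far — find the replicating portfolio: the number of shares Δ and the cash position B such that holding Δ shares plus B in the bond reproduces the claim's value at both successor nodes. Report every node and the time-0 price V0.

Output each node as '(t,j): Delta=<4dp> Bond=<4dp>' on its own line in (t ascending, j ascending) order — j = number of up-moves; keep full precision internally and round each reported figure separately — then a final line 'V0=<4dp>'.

Risk-neutral probability p* = (R−d)/(u−d) = (1.15−0.63)/(1.24−0.63) = 0.8525.
Terminal payoffs: V(4,0)=50.0000, V(4,1)=50.0000, V(4,2)=50.0000, V(4,3)=0.0000, V(4,4)=0.0000
(3,0): S=17.5033. Δ = (V_up−V_dn)/(S_up−S_dn) = (50.0000−50.0000)/(21.7041−11.0271) = 0.0000. V = [p*·50.0000 + (1−p*)·50.0000]/1.15 = 43.4783. B = V − Δ·S = 43.4783.
(3,1): S=34.4509. Δ = (V_up−V_dn)/(S_up−S_dn) = (50.0000−50.0000)/(42.7191−21.7041) = 0.0000. V = [p*·50.0000 + (1−p*)·50.0000]/1.15 = 43.4783. B = V − Δ·S = 43.4783.
(3,2): S=67.8082. Δ = (V_up−V_dn)/(S_up−S_dn) = (0.0000−50.0000)/(84.0821−42.7191) = -1.2088. V = [p*·0.0000 + (1−p*)·50.0000]/1.15 = 6.4148. B = V − Δ·S = 88.3820.
(3,3): S=133.4637. Δ = (V_up−V_dn)/(S_up−S_dn) = (0.0000−0.0000)/(165.4950−84.0821) = 0.0000. V = [p*·0.0000 + (1−p*)·0.0000]/1.15 = 0.0000. B = V − Δ·S = 0.0000.
(2,0): S=27.7830. Δ = (V_up−V_dn)/(S_up−S_dn) = (43.4783−43.4783)/(34.4509−17.5033) = 0.0000. V = [p*·43.4783 + (1−p*)·43.4783]/1.15 = 37.8072. B = V − Δ·S = 37.8072.
(2,1): S=54.6840. Δ = (V_up−V_dn)/(S_up−S_dn) = (6.4148−43.4783)/(67.8082−34.4509) = -1.1111. V = [p*·6.4148 + (1−p*)·43.4783]/1.15 = 10.3332. B = V − Δ·S = 71.0929.
(2,2): S=107.6320. Δ = (V_up−V_dn)/(S_up−S_dn) = (0.0000−6.4148)/(133.4637−67.8082) = -0.0977. V = [p*·0.0000 + (1−p*)·6.4148]/1.15 = 0.8230. B = V − Δ·S = 11.3391.
(1,0): S=44.1000. Δ = (V_up−V_dn)/(S_up−S_dn) = (10.3332−37.8072)/(54.6840−27.7830) = -1.0213. V = [p*·10.3332 + (1−p*)·37.8072]/1.15 = 12.5102. B = V − Δ·S = 57.5495.
(1,1): S=86.8000. Δ = (V_up−V_dn)/(S_up−S_dn) = (0.8230−10.3332)/(107.6320−54.6840) = -0.1796. V = [p*·0.8230 + (1−p*)·10.3332]/1.15 = 1.9358. B = V − Δ·S = 17.5263.
(0,0): S=70.0000. Δ = (V_up−V_dn)/(S_up−S_dn) = (1.9358−12.5102)/(86.8000−44.1000) = -0.2476. V = [p*·1.9358 + (1−p*)·12.5102]/1.15 = 3.0400. B = V − Δ·S = 20.3751.
Each (Δ,B) replicates both successor values, so the strategy is self-financing and V0 is arbitrage-free.

(0,0): Delta=-0.2476 Bond=20.3751
(1,0): Delta=-1.0213 Bond=57.5495
(1,1): Delta=-0.1796 Bond=17.5263
(2,0): Delta=0.0000 Bond=37.8072
(2,1): Delta=-1.1111 Bond=71.0929
(2,2): Delta=-0.0977 Bond=11.3391
(3,0): Delta=0.0000 Bond=43.4783
(3,1): Delta=0.0000 Bond=43.4783
(3,2): Delta=-1.2088 Bond=88.3820
(3,3): Delta=0.0000 Bond=0.0000
V0=3.0400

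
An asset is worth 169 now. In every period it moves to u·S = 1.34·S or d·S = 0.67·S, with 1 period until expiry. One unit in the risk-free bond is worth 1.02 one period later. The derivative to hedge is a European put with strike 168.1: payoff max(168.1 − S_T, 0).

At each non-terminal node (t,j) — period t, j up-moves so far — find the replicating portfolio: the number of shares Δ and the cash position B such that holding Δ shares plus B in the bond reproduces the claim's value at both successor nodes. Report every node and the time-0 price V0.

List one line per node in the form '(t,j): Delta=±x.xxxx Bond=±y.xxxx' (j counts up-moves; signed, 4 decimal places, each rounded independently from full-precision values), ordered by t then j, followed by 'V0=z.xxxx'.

(0,0): Delta=-0.4846 Bond=107.5882
V0=25.6927

Since d<R<u, set p* = (R−d)/(u−d) = 0.5224; price each node as the discounted p*-expectation of its children.
Payoff layer (t=1): V(1,0)=54.8700, V(1,1)=0.0000
Node (0,0) S=169.0000: V=(p*·0.0000+(1−p*)·54.8700)/1.02=25.6927; Δ=(0.0000−54.8700)/(226.4600−113.2300)=-0.4846; B=V−Δ·S=107.5882
The time-0 hedge costs 25.6927, which is the no-arbitrage price.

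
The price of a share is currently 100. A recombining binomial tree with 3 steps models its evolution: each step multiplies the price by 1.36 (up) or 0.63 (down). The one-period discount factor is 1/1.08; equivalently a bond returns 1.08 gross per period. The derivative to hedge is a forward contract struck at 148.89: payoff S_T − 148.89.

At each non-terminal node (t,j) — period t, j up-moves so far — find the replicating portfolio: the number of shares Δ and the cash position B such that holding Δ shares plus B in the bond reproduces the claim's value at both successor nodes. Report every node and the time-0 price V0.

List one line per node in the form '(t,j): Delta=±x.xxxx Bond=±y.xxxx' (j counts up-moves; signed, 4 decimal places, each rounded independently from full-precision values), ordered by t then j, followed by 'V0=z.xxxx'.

No-arbitrage ⇒ martingale measure with p* = (R−d)/(u−d) = 0.6164.
Payoff layer (t=3): V(3,0)=-123.8853, V(3,1)=-94.9116, V(3,2)=-32.3652, V(3,3)=102.6556
(2,0): S=39.6900. Δ = (V_up−V_dn)/(S_up−S_dn) = (-94.9116−-123.8853)/(53.9784−25.0047) = 1.0000. V = [p*·-94.9116 + (1−p*)·-123.8853]/1.08 = -98.1711. B = V − Δ·S = -137.8611.
(2,1): S=85.6800. Δ = (V_up−V_dn)/(S_up−S_dn) = (-32.3652−-94.9116)/(116.5248−53.9784) = 1.0000. V = [p*·-32.3652 + (1−p*)·-94.9116]/1.08 = -52.1811. B = V − Δ·S = -137.8611.
(2,2): S=184.9600. Δ = (V_up−V_dn)/(S_up−S_dn) = (102.6556−-32.3652)/(251.5456−116.5248) = 1.0000. V = [p*·102.6556 + (1−p*)·-32.3652]/1.08 = 47.0989. B = V − Δ·S = -137.8611.
(1,0): S=63.0000. Δ = (V_up−V_dn)/(S_up−S_dn) = (-52.1811−-98.1711)/(85.6800−39.6900) = 1.0000. V = [p*·-52.1811 + (1−p*)·-98.1711]/1.08 = -64.6492. B = V − Δ·S = -127.6492.
(1,1): S=136.0000. Δ = (V_up−V_dn)/(S_up−S_dn) = (47.0989−-52.1811)/(184.9600−85.6800) = 1.0000. V = [p*·47.0989 + (1−p*)·-52.1811]/1.08 = 8.3508. B = V − Δ·S = -127.6492.
(0,0): S=100.0000. Δ = (V_up−V_dn)/(S_up−S_dn) = (8.3508−-64.6492)/(136.0000−63.0000) = 1.0000. V = [p*·8.3508 + (1−p*)·-64.6492]/1.08 = -18.1937. B = V − Δ·S = -118.1937.
The time-0 hedge costs -18.1937, which is the no-arbitrage price.

(0,0): Delta=1.0000 Bond=-118.1937
(1,0): Delta=1.0000 Bond=-127.6492
(1,1): Delta=1.0000 Bond=-127.6492
(2,0): Delta=1.0000 Bond=-137.8611
(2,1): Delta=1.0000 Bond=-137.8611
(2,2): Delta=1.0000 Bond=-137.8611
V0=-18.1937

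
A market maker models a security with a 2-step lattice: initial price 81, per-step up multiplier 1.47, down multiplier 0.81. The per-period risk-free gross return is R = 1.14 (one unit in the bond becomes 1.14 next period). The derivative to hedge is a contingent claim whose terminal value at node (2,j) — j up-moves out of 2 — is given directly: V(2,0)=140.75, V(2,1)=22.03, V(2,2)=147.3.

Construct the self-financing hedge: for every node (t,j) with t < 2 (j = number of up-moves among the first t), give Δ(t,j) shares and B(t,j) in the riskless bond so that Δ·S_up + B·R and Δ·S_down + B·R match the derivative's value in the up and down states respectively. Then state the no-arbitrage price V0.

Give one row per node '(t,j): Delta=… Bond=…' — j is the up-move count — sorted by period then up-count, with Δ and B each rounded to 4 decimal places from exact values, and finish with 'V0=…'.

(0,0): Delta=0.0537 Bond=59.5342
(1,0): Delta=-2.7416 Bond=251.2735
(1,1): Delta=1.5940 Bond=-115.5355
V0=63.8870

Since d<R<u, set p* = (R−d)/(u−d) = 0.5000; price each node as the discounted p*-expectation of its children.
Terminal payoffs: V(2,0)=140.7500, V(2,1)=22.0300, V(2,2)=147.3000
Node (1,0) S=65.6100: V=(p*·22.0300+(1−p*)·140.7500)/1.14=71.3947; Δ=(22.0300−140.7500)/(96.4467−53.1441)=-2.7416; B=V−Δ·S=251.2735
Node (1,1) S=119.0700: V=(p*·147.3000+(1−p*)·22.0300)/1.14=74.2675; Δ=(147.3000−22.0300)/(175.0329−96.4467)=1.5940; B=V−Δ·S=-115.5355
Node (0,0) S=81.0000: V=(p*·74.2675+(1−p*)·71.3947)/1.14=63.8870; Δ=(74.2675−71.3947)/(119.0700−65.6100)=0.0537; B=V−Δ·S=59.5342
Self-financing check: at every node Δ·S+B equals the discounted successor values.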